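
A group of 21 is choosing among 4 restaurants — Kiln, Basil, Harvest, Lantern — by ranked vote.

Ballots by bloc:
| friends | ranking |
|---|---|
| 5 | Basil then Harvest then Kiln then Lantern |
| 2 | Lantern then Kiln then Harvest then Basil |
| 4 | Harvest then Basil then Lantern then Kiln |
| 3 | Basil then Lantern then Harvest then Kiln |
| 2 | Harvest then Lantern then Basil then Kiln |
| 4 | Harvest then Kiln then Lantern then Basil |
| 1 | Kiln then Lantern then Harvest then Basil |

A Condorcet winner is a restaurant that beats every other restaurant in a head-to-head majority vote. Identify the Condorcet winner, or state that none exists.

Harvest

Check each pair by majority over 21 ballots:
Kiln–Basil: Basil 14–7.
Kiln–Harvest: Harvest 18–3.
Kiln vs Lantern: Lantern wins 11–10.
Basil vs Harvest: Harvest wins 13–8.
Basil vs Lantern: Basil, 12–9.
Harvest–Lantern: Harvest 15–6.
Only Harvest has no losses; Harvest is the Condorcet winner.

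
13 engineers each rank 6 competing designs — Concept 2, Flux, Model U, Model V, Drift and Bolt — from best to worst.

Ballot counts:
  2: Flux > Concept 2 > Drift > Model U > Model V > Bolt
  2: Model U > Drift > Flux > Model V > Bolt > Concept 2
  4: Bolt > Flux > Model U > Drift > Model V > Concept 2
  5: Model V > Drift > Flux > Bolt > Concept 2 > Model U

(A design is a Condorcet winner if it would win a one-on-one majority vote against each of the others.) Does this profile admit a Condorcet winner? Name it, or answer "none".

Head-to-head results (13 engineers):
Concept 2–Flux: Flux 13–0.
Concept 2 vs Model U: Concept 2 wins 7–6.
Concept 2 vs Model V: Model V wins 11–2.
Concept 2–Drift: Drift 11–2.
Concept 2 vs Bolt: Bolt, 11–2.
Flux vs Model U: Flux wins 11–2.
Flux vs Model V: Flux, 8–5.
Flux–Drift: Drift 7–6.
Flux vs Bolt: Flux wins 9–4.
Model U vs Model V: Model U wins 8–5.
Model U–Drift: Drift 7–6.
Model U–Bolt: Bolt 9–4.
Model V vs Drift: Drift, 8–5.
Model V vs Bolt: Model V, 9–4.
Drift vs Bolt: Drift, 9–4.
Drift defeats every rival head-to-head and is the Condorcet winner.

Drift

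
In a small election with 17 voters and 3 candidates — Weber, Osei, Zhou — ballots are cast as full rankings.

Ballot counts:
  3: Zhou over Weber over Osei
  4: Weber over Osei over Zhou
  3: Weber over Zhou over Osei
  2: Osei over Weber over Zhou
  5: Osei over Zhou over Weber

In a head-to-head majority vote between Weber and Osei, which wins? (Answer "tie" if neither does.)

Weber

Ballots ranking Weber above Osei: 3 + 4 + 3 = 10.
Ballots ranking Osei above Weber: 17 − 10 = 7.
Weber wins the head-to-head 10–7.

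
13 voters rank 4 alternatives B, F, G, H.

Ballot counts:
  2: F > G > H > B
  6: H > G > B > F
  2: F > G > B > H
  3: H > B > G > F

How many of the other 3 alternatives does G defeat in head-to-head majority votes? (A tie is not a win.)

G against each rival (13 voters):
G vs B: 10 to 3, G.
G vs F: G, 9–4.
G vs H: H wins 9–4.
G beats B, F; loses to H — 2 pairwise wins.

2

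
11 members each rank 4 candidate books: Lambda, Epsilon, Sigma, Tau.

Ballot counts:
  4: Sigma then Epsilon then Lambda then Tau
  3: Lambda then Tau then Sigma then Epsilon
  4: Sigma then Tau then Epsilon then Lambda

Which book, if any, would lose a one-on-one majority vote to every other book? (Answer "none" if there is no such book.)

Head-to-head results (11 members):
Lambda vs Epsilon: Lambda preferred on 3 ballots; Epsilon wins 8–3.
Lambda vs Sigma: 3 for Lambda, 8 for Sigma — Sigma by 8–3.
Lambda vs Tau: Lambda preferred on 4+3 = 7 ballots; Lambda wins 7–4.
Epsilon vs Sigma: Sigma wins 11–0.
Epsilon–Tau: Tau 7–4.
Sigma vs Tau: Sigma, 8–3.
Each book has at least one pairwise win (Lambda beats Tau; Epsilon beats Lambda; Sigma beats Lambda; Tau beats Epsilon) — no Condorcet loser.

none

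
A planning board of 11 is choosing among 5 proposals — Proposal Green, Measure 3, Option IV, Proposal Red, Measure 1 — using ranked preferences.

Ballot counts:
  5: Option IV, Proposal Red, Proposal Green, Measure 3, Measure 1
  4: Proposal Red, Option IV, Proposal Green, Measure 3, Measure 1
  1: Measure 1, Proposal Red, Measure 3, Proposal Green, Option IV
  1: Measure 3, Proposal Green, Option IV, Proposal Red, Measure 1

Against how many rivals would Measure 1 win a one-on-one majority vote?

0

Measure 1 against each rival (11 council members):
Measure 1 vs Proposal Green: Measure 1 preferred on 1 ballot; Proposal Green wins 10–1.
Measure 1–Measure 3: Measure 3 10–1.
Measure 1–Option IV: Option IV 10–1.
Measure 1–Proposal Red: Proposal Red 10–1.
Measure 1 beats no one; loses to Proposal Green, Measure 3, Option IV, Proposal Red — 0 pairwise wins.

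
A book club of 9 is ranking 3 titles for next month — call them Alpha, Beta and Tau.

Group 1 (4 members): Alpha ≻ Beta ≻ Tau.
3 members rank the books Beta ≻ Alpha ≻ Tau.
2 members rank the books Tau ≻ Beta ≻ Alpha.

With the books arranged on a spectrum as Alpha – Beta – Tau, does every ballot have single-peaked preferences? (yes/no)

Axis positions: Alpha=1, Beta=2, Tau=3.
Group 1 (peak Alpha at position 1): ranking walks positions 1-2-3, expanding outward from the peak — single-peaked.
Group 2 (peak Beta at position 2): ranking walks positions 2-1-3, expanding outward from the peak — single-peaked.
Group 3 (peak Tau at position 3): ranking walks positions 3-2-1, expanding outward from the peak — single-peaked.
Every ranking is single-peaked on this axis.

yes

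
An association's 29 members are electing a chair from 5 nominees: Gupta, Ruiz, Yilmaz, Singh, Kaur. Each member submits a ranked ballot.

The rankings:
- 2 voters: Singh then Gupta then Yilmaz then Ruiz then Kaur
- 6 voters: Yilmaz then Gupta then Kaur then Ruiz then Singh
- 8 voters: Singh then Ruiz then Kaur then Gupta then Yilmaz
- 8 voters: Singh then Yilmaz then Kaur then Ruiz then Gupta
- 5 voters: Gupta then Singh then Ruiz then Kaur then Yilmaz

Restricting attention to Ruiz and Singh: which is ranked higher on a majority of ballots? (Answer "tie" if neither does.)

Ballots ranking Ruiz above Singh: 6.
Ballots ranking Singh above Ruiz: 29 − 6 = 23.
Singh wins the head-to-head 23–6.

Singh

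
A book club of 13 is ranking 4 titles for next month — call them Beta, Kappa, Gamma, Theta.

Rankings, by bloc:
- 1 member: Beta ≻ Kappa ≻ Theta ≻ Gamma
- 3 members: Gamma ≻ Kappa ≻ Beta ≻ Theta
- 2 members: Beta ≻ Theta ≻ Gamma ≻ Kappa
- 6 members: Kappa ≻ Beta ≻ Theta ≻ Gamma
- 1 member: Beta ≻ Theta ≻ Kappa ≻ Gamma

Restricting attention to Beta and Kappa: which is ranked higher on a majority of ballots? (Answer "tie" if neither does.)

Kappa

Ballots ranking Beta above Kappa: 1 + 2 + 1 = 4.
Ballots ranking Kappa above Beta: 13 − 4 = 9.
Kappa wins the head-to-head 9–4.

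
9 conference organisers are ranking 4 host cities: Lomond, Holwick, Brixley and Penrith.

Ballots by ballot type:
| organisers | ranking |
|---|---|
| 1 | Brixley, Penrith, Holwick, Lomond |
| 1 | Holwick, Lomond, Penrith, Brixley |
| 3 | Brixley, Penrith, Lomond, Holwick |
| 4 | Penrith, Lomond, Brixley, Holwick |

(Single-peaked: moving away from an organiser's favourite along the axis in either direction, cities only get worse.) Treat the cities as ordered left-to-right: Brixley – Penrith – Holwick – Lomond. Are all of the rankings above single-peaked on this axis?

Axis positions: Brixley=1, Penrith=2, Holwick=3, Lomond=4.
Ballot type 1 (peak Brixley at position 1): ranking walks positions 1-2-3-4, expanding outward from the peak — single-peaked.
Ballot type 2 (peak Holwick at position 3): ranking walks positions 3-4-2-1, expanding outward from the peak — single-peaked.
Ballot type 3: ranking walks positions 1-2-4-3; Lomond is ranked above Holwick even though Holwick lies between Lomond and the peak Brixley on the axis — preferences dip and rise again. Not single-peaked.
Ballot type 4: ranking walks positions 2-4-1-3; Lomond is ranked above Holwick even though Holwick lies between Lomond and the peak Penrith on the axis — preferences dip and rise again. Not single-peaked.
Ballot type 3 violates single-peakedness, so the profile is not single-peaked on this axis.

no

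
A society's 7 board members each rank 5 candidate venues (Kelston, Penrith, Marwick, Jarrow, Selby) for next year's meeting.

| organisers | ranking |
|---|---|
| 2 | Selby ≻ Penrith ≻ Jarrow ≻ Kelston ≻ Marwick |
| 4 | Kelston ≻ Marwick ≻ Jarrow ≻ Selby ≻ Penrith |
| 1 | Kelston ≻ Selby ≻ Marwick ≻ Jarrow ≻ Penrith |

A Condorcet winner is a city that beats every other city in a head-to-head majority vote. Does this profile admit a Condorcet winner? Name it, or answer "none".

Kelston

Pairwise majorities:
Kelston–Penrith: Kelston 5–2.
Kelston vs Marwick: Kelston, 7–0.
Kelston vs Jarrow: Kelston, 5–2.
Kelston vs Selby: Kelston, 5–2.
Penrith vs Marwick: Marwick wins 5–2.
Penrith vs Jarrow: Jarrow wins 5–2.
Penrith vs Selby: Selby wins 7–0.
Marwick–Jarrow: Marwick 5–2.
Marwick vs Selby: Marwick wins 4–3.
Jarrow vs Selby: Jarrow, 4–3.
Kelston defeats every rival head-to-head and is the Condorcet winner.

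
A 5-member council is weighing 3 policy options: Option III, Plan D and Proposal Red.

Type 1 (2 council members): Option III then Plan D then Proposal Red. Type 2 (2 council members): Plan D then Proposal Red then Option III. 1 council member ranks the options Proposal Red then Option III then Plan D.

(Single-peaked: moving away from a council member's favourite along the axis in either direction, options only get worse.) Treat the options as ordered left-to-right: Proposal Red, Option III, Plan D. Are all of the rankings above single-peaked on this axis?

Axis positions: Proposal Red=1, Option III=2, Plan D=3.
Type 1 (peak Option III at position 2): ranking walks positions 2-3-1, expanding outward from the peak — single-peaked.
Type 2: ranking walks positions 3-1-2; Proposal Red is ranked above Option III even though Option III lies between Proposal Red and the peak Plan D on the axis — preferences dip and rise again. Not single-peaked.
Type 3 (peak Proposal Red at position 1): ranking walks positions 1-2-3, expanding outward from the peak — single-peaked.
Type 2 violates single-peakedness, so the profile is not single-peaked on this axis.

no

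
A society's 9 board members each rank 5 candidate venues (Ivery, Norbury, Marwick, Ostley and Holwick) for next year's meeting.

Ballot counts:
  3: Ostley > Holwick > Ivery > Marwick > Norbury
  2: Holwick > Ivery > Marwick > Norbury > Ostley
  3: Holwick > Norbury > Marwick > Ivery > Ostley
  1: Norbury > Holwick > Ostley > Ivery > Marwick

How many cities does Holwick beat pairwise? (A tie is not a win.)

4

Holwick against each rival (9 organisers):
Holwick vs Ivery: Holwick, 9–0.
Holwick vs Norbury: Holwick, 8–1.
Holwick vs Marwick: Holwick, 9–0.
Holwick vs Ostley: Holwick preferred on 2+3+1 = 6 ballots; Holwick wins 6–3.
Holwick beats Ivery, Norbury, Marwick, Ostley — 4 pairwise wins.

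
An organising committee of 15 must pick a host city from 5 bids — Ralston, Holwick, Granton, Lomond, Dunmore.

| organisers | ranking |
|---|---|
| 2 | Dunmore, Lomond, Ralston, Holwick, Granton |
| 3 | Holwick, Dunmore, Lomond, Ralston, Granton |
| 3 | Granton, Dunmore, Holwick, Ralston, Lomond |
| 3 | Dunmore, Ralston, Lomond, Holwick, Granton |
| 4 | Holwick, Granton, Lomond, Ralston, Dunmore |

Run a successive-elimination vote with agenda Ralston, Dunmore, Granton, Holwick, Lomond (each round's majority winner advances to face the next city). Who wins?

Round 1: Ralston vs Dunmore — 4–11, Dunmore advances.
Round 2: Dunmore vs Granton — 8–7, Dunmore advances.
Round 3: Dunmore vs Holwick — 8–7, Dunmore advances.
Round 4: Dunmore vs Lomond — 11–4, Dunmore advances.
The agenda winner is Dunmore.

Dunmore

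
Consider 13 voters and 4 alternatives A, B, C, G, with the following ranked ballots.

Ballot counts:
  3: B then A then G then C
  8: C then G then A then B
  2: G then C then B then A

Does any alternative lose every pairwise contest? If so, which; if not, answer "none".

Head-to-head results (13 voters):
A–B: A 8–5.
A vs C: C wins 10–3.
A vs G: 3 to 10, G.
B vs C: B preferred on 3 ballots; C wins 10–3.
B vs G: 3 for B, 10 for G — G by 10–3.
C vs G: C preferred on 8 ballots; C wins 8–5.
B is beaten in every head-to-head and is the Condorcet loser.

B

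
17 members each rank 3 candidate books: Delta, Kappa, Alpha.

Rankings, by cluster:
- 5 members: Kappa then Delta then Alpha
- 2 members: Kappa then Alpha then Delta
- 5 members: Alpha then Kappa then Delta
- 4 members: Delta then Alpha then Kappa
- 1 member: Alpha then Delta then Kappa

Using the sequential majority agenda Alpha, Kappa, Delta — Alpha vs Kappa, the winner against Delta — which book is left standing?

Round 1: Alpha vs Kappa — 10–7, Alpha advances.
Round 2: Alpha vs Delta — 8–9, Delta advances.
The agenda winner is Delta.

Delta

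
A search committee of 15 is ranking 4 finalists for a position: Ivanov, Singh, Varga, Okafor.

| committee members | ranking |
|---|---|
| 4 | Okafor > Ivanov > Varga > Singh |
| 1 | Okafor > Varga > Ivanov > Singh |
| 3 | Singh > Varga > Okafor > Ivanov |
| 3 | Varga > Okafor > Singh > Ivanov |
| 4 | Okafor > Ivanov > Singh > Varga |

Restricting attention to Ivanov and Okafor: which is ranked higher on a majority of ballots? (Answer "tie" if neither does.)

No ballot ranks Ivanov above Okafor: 0.
Ballots ranking Okafor above Ivanov: 15 − 0 = 15.
Okafor wins the head-to-head 15–0.

Okafor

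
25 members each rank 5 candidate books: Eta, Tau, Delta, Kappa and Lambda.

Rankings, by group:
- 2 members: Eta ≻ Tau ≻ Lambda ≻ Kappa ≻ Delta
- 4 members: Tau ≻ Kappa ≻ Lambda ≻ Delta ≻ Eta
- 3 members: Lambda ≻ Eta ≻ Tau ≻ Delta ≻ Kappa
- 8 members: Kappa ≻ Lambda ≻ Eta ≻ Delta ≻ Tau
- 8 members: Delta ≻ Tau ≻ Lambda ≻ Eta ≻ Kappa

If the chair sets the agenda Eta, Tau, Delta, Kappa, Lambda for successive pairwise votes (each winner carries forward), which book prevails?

Lambda

Round 1: Eta vs Tau — 13–12, Eta advances.
Round 2: Eta vs Delta — 13–12, Eta advances.
Round 3: Eta vs Kappa — 13–12, Eta advances.
Round 4: Eta vs Lambda — 2–23, Lambda advances.
Lambda survives the agenda.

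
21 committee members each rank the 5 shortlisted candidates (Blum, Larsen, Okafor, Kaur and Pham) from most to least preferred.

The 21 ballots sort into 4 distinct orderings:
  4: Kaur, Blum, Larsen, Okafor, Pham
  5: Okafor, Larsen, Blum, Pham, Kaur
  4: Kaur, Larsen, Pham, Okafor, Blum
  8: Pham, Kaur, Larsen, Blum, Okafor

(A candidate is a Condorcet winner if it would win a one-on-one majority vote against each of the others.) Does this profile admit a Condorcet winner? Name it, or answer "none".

Check each pair by majority over 21 ballots:
Blum vs Larsen: Larsen wins 17–4.
Blum–Okafor: Blum 12–9.
Blum–Kaur: Kaur 16–5.
Blum vs Pham: Pham, 12–9.
Larsen vs Okafor: Larsen wins 16–5.
Larsen vs Kaur: Kaur, 16–5.
Larsen vs Pham: Larsen wins 13–8.
Okafor–Kaur: Kaur 16–5.
Okafor vs Pham: Pham wins 12–9.
Kaur vs Pham: Pham, 13–8.
No candidate is unbeaten: Blum loses to Larsen; Larsen loses to Kaur; Okafor loses to Blum; Kaur loses to Pham; Pham loses to Larsen. In particular Larsen > Pham > Kaur > Larsen is a majority cycle — no Condorcet winner exists.

none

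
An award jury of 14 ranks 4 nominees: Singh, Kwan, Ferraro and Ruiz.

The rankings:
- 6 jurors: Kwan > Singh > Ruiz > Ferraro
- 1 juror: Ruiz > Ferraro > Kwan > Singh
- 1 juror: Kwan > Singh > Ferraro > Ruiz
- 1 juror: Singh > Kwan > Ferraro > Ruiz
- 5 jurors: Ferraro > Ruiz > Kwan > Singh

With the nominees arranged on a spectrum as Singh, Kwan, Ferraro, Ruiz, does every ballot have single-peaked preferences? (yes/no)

no

Axis positions: Singh=1, Kwan=2, Ferraro=3, Ruiz=4.
Bloc 1: ranking walks positions 2-1-4-3; Ruiz is ranked above Ferraro even though Ferraro lies between Ruiz and the peak Kwan on the axis — preferences dip and rise again. Not single-peaked.
Bloc 2 (peak Ruiz at position 4): ranking walks positions 4-3-2-1, expanding outward from the peak — single-peaked.
Bloc 3 (peak Kwan at position 2): ranking walks positions 2-1-3-4, expanding outward from the peak — single-peaked.
Bloc 4 (peak Singh at position 1): ranking walks positions 1-2-3-4, expanding outward from the peak — single-peaked.
Bloc 5 (peak Ferraro at position 3): ranking walks positions 3-4-2-1, expanding outward from the peak — single-peaked.
Bloc 1 violates single-peakedness, so the profile is not single-peaked on this axis.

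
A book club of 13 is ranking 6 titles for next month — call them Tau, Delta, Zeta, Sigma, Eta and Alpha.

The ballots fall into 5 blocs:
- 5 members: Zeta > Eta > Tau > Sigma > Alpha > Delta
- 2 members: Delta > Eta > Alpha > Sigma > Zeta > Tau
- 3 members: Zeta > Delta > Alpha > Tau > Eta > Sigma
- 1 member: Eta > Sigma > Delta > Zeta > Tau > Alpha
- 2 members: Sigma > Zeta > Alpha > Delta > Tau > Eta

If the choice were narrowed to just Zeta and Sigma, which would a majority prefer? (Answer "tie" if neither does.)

Zeta

Ballots ranking Zeta above Sigma: 5 + 3 = 8.
Ballots ranking Sigma above Zeta: 13 − 8 = 5.
Zeta wins the head-to-head 8–5.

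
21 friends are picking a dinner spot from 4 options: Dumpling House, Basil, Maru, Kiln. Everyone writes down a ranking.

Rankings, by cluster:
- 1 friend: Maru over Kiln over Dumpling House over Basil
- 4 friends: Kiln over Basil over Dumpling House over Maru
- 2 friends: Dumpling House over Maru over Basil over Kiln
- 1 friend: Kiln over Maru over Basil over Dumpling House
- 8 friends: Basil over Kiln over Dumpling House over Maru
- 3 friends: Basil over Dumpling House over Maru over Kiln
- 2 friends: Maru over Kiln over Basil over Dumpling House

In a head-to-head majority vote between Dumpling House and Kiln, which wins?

Ballots ranking Dumpling House above Kiln: 2 + 3 = 5.
Ballots ranking Kiln above Dumpling House: 21 − 5 = 16.
Kiln wins the head-to-head 16–5.

Kiln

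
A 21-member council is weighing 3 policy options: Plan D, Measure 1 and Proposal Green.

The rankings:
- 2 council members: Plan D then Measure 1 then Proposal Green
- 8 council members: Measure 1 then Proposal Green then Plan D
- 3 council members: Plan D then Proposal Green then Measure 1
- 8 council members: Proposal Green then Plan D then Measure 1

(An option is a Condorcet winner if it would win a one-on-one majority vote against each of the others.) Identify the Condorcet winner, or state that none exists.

Proposal Green

Pairwise majorities:
Plan D vs Measure 1: Plan D, 13–8.
Plan D vs Proposal Green: Proposal Green, 16–5.
Measure 1 vs Proposal Green: Proposal Green wins 11–10.
Proposal Green wins every pairwise contest, so Proposal Green is the Condorcet winner.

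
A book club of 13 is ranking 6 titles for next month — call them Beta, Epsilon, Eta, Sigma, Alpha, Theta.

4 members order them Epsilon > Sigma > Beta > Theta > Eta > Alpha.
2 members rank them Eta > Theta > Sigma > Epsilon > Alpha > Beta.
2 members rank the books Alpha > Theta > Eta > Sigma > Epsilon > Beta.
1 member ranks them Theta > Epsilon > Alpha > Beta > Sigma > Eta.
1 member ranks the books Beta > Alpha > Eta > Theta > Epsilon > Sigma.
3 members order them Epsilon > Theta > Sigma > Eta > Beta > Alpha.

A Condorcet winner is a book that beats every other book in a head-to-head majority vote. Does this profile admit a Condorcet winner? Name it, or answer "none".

Epsilon

Check each pair by majority over 13 ballots:
Beta vs Epsilon: Beta is ranked higher on 1 ballot, Epsilon on 12. Epsilon wins 12–1.
Beta vs Eta: Eta, 7–6.
Beta vs Sigma: 2 to 11, Sigma.
Beta vs Alpha: Beta is ranked higher on 4+1+3 = 8 ballots, Alpha on 5. Beta wins 8–5.
Beta vs Theta: 4+1 = 5 for Beta, 8 for Theta — Theta by 8–5.
Epsilon vs Eta: Epsilon preferred on 4+1+3 = 8 ballots; Epsilon wins 8–5.
Epsilon vs Sigma: Epsilon preferred on 4+1+1+3 = 9 ballots; Epsilon wins 9–4.
Epsilon vs Alpha: Epsilon preferred on 4+2+1+3 = 10 ballots; Epsilon wins 10–3.
Epsilon vs Theta: 4+3 = 7 for Epsilon, 6 for Theta — Epsilon by 7–6.
Eta vs Sigma: Eta is ranked higher on 2+2+1 = 5 ballots, Sigma on 8. Sigma wins 8–5.
Eta–Alpha: Eta 9–4.
Eta vs Theta: Theta, 10–3.
Sigma vs Alpha: 9 to 4, Sigma.
Sigma vs Theta: Theta wins 9–4.
Alpha vs Theta: Alpha is ranked higher on 2+1 = 3 ballots, Theta on 10. Theta wins 10–3.
Epsilon beats each of Beta, Eta, Sigma, Alpha, Theta — Epsilon is the Condorcet winner.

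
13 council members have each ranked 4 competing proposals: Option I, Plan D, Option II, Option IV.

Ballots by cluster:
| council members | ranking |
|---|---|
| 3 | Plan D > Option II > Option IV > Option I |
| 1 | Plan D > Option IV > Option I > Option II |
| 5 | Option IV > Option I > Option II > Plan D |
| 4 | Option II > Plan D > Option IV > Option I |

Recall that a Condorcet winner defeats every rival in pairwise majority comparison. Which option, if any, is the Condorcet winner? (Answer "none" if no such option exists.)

Pairwise majorities:
Option I vs Plan D: Option I preferred on 5 ballots; Plan D wins 8–5.
Option I vs Option II: Option I is ranked higher on 1+5 = 6 ballots, Option II on 7. Option II wins 7–6.
Option I vs Option IV: Option I is ranked higher on 0 ballots, Option IV on 13. Option IV wins 13–0.
Plan D vs Option II: 3+1 = 4 for Plan D, 9 for Option II — Option II by 9–4.
Plan D vs Option IV: 8 to 5, Plan D.
Option II vs Option IV: Option II is ranked higher on 3+4 = 7 ballots, Option IV on 6. Option II wins 7–6.
Option II beats each of Option I, Plan D, Option IV — Option II is the Condorcet winner.

Option II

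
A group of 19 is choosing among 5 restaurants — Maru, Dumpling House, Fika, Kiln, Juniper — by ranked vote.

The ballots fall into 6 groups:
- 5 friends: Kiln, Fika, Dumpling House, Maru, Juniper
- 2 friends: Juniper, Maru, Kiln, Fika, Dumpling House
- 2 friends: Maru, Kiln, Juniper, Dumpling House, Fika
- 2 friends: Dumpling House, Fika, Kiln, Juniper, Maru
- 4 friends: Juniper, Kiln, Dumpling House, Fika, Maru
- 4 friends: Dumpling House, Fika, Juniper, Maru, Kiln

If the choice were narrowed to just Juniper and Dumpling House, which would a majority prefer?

Ballots ranking Juniper above Dumpling House: 2 + 2 + 4 = 8.
Ballots ranking Dumpling House above Juniper: 19 − 8 = 11.
Dumpling House wins the head-to-head 11–8.

Dumpling House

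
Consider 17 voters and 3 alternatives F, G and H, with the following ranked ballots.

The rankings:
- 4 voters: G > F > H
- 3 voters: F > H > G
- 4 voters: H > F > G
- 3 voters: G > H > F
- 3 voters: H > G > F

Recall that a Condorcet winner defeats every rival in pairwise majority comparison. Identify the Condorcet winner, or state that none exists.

Pairwise majorities:
F vs G: G, 10–7.
F vs H: H wins 10–7.
G vs H: G is ranked higher on 4+3 = 7 ballots, H on 10. H wins 10–7.
Only H has no losses; H is the Condorcet winner.

H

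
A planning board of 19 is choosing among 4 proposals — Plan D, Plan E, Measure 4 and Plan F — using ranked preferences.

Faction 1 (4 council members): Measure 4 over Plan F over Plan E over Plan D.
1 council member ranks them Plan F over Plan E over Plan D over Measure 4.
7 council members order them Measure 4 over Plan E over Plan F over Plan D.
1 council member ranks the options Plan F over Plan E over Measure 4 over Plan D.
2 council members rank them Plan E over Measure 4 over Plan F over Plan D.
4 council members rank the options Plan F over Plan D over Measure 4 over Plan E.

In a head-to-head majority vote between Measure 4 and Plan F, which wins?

Measure 4

Ballots ranking Measure 4 above Plan F: 4 + 7 + 2 = 13.
Ballots ranking Plan F above Measure 4: 19 − 13 = 6.
Measure 4 wins the head-to-head 13–6.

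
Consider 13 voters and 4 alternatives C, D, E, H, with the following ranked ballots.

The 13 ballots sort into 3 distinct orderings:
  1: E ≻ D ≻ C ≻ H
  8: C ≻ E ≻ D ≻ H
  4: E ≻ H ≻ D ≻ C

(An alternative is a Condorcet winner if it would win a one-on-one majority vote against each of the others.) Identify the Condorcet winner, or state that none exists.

C

Check each pair by majority over 13 ballots:
C vs D: C is ranked higher on 8 ballots, D on 5. C wins 8–5.
C vs E: C is ranked higher on 8 ballots, E on 5. C wins 8–5.
C vs H: 1+8 = 9 for C, 4 for H — C by 9–4.
D vs E: 0 for D, 13 for E — E by 13–0.
D vs H: 1+8 = 9 for D, 4 for H — D by 9–4.
E vs H: 13 to 0, E.
Only C has no losses; C is the Condorcet winner.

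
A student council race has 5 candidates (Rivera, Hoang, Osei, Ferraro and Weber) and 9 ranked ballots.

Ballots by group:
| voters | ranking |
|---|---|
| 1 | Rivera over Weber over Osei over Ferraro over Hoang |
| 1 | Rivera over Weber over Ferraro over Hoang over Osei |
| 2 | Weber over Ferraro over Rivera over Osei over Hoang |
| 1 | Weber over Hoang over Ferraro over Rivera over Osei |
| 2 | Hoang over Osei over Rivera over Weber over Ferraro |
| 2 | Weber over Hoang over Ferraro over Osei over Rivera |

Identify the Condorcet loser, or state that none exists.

Osei

Pairwise majorities:
Rivera vs Hoang: Hoang wins 5–4.
Rivera vs Osei: 1+1+2+1 = 5 for Rivera, 4 for Osei — Rivera by 5–4.
Rivera vs Ferraro: Ferraro wins 5–4.
Rivera vs Weber: 4 to 5, Weber.
Hoang vs Osei: 1+1+2+2 = 6 for Hoang, 3 for Osei — Hoang by 6–3.
Hoang vs Ferraro: Hoang wins 5–4.
Hoang vs Weber: Weber wins 7–2.
Osei vs Ferraro: Ferraro, 6–3.
Osei vs Weber: 2 for Osei, 7 for Weber — Weber by 7–2.
Ferraro vs Weber: Ferraro is ranked higher on 0 ballots, Weber on 9. Weber wins 9–0.
Only Osei has no wins; Osei is the Condorcet loser.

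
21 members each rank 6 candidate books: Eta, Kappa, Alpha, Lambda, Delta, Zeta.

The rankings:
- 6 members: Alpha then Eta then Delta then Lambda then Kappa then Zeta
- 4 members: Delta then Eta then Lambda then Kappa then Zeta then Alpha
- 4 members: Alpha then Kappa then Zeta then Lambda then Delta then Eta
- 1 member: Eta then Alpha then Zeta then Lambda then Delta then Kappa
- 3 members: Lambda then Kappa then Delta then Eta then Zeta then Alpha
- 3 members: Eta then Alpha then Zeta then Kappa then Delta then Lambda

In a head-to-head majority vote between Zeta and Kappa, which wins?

Ballots ranking Zeta above Kappa: 1 + 3 = 4.
Ballots ranking Kappa above Zeta: 21 − 4 = 17.
Kappa wins the head-to-head 17–4.

Kappa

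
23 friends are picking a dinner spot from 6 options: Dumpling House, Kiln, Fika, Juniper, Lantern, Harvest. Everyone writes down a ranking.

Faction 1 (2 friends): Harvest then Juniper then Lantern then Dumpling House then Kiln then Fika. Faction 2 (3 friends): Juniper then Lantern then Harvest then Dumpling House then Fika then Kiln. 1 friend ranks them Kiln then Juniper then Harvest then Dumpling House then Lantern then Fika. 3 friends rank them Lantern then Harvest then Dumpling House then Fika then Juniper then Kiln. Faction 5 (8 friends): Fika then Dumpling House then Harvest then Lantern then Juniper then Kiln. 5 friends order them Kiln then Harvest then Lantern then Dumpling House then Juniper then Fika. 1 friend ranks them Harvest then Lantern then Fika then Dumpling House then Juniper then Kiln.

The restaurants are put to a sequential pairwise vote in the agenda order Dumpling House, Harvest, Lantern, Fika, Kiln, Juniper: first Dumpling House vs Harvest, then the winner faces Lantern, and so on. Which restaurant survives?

Round 1: Dumpling House vs Harvest — 8–15, Harvest advances.
Round 2: Harvest vs Lantern — 17–6, Harvest advances.
Round 3: Harvest vs Fika — 15–8, Harvest advances.
Round 4: Harvest vs Kiln — 17–6, Harvest advances.
Round 5: Harvest vs Juniper — 19–4, Harvest advances.
Harvest survives the agenda.

Harvest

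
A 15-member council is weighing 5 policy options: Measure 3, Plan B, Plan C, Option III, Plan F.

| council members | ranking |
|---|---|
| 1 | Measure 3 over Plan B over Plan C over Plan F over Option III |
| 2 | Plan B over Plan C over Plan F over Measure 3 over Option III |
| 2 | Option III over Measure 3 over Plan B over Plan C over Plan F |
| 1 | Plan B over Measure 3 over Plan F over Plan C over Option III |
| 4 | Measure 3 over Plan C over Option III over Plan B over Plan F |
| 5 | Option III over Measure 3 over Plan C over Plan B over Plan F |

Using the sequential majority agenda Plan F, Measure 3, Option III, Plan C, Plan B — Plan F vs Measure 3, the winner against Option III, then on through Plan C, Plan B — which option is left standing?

Measure 3

Round 1: Plan F vs Measure 3 — 2–13, Measure 3 advances.
Round 2: Measure 3 vs Option III — 8–7, Measure 3 advances.
Round 3: Measure 3 vs Plan C — 13–2, Measure 3 advances.
Round 4: Measure 3 vs Plan B — 12–3, Measure 3 advances.
The agenda winner is Measure 3.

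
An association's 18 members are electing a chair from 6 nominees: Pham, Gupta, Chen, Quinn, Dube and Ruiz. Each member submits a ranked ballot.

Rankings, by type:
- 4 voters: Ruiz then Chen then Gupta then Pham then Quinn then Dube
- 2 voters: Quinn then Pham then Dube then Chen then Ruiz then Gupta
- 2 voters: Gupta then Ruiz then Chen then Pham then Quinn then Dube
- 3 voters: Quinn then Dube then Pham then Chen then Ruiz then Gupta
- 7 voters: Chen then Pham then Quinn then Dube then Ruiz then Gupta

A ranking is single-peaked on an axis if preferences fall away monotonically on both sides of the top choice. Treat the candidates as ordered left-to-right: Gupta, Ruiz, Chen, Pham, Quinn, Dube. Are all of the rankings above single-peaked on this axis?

Axis positions: Gupta=1, Ruiz=2, Chen=3, Pham=4, Quinn=5, Dube=6.
Type 1 (peak Ruiz at position 2): ranking walks positions 2-3-1-4-5-6, expanding outward from the peak — single-peaked.
Type 2 (peak Quinn at position 5): ranking walks positions 5-4-6-3-2-1, expanding outward from the peak — single-peaked.
Type 3 (peak Gupta at position 1): ranking walks positions 1-2-3-4-5-6, expanding outward from the peak — single-peaked.
Type 4 (peak Quinn at position 5): ranking walks positions 5-6-4-3-2-1, expanding outward from the peak — single-peaked.
Type 5 (peak Chen at position 3): ranking walks positions 3-4-5-6-2-1, expanding outward from the peak — single-peaked.
Every ranking is single-peaked on this axis.

yes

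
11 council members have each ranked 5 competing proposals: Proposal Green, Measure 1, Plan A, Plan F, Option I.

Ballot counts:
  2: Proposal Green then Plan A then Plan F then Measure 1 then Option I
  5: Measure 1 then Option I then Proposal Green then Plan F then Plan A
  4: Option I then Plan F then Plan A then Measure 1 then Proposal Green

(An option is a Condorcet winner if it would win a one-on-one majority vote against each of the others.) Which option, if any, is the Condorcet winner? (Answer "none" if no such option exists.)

Pairwise majorities:
Proposal Green vs Measure 1: Measure 1 wins 9–2.
Proposal Green vs Plan A: Proposal Green, 7–4.
Proposal Green vs Plan F: Proposal Green wins 7–4.
Proposal Green–Option I: Option I 9–2.
Measure 1 vs Plan A: Plan A wins 6–5.
Measure 1 vs Plan F: Plan F, 6–5.
Measure 1–Option I: Measure 1 7–4.
Plan A vs Plan F: Plan F, 9–2.
Plan A vs Option I: Option I, 9–2.
Plan F–Option I: Option I 9–2.
Each option drops at least one matchup (Proposal Green loses to Measure 1; Measure 1 loses to Plan A; Plan A loses to Proposal Green; Plan F loses to Proposal Green; Option I loses to Measure 1); the cycle Proposal Green → Plan A → Measure 1 → Proposal Green rules out a Condorcet winner.

none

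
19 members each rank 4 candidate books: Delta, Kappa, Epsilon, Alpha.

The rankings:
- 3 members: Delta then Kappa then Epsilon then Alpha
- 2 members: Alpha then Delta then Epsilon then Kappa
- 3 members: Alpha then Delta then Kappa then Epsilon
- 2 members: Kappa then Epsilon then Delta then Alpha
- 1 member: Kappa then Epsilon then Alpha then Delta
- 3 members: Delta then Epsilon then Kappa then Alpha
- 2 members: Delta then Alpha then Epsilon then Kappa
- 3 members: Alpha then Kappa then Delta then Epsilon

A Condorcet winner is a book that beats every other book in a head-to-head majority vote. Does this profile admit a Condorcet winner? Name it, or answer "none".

Head-to-head results (19 members):
Delta vs Kappa: Delta preferred on 3+2+3+3+2 = 13 ballots; Delta wins 13–6.
Delta vs Epsilon: Delta preferred on 3+2+3+3+2+3 = 16 ballots; Delta wins 16–3.
Delta vs Alpha: 3+2+3+2 = 10 for Delta, 9 for Alpha — Delta by 10–9.
Kappa vs Epsilon: 12 to 7, Kappa.
Kappa vs Alpha: 3+2+1+3 = 9 for Kappa, 10 for Alpha — Alpha by 10–9.
Epsilon vs Alpha: 3+2+1+3 = 9 for Epsilon, 10 for Alpha — Alpha by 10–9.
Delta beats each of Kappa, Epsilon, Alpha — Delta is the Condorcet winner.

Delta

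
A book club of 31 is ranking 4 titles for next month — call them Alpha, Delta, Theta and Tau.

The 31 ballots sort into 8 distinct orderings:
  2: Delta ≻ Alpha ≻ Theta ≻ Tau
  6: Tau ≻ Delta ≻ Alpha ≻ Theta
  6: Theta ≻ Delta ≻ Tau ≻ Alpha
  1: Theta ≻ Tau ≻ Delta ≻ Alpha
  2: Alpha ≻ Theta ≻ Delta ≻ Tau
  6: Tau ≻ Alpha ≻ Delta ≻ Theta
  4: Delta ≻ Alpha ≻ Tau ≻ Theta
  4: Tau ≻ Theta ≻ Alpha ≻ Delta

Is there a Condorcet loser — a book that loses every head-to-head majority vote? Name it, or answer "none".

Pairwise majorities:
Alpha vs Delta: Alpha preferred on 2+6+4 = 12 ballots; Delta wins 19–12.
Alpha vs Theta: 20 to 11, Alpha.
Alpha–Tau: Tau 23–8.
Delta vs Theta: Delta is ranked higher on 2+6+6+4 = 18 ballots, Theta on 13. Delta wins 18–13.
Delta vs Tau: Delta is ranked higher on 2+6+2+4 = 14 ballots, Tau on 17. Tau wins 17–14.
Theta vs Tau: Tau, 20–11.
Only Theta has no wins; Theta is the Condorcet loser.

Theta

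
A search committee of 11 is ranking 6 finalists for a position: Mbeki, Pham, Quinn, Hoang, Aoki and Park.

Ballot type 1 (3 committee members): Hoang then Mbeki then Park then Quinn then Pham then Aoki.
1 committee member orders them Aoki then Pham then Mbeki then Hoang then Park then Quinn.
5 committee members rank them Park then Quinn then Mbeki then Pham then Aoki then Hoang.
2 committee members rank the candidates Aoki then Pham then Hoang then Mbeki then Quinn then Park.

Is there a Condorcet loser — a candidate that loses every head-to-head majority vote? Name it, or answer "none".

Head-to-head results (11 committee members):
Mbeki vs Pham: 8 to 3, Mbeki.
Mbeki vs Quinn: 3+1+2 = 6 for Mbeki, 5 for Quinn — Mbeki by 6–5.
Mbeki vs Hoang: 1+5 = 6 for Mbeki, 5 for Hoang — Mbeki by 6–5.
Mbeki vs Aoki: 8 to 3, Mbeki.
Mbeki vs Park: 3+1+2 = 6 for Mbeki, 5 for Park — Mbeki by 6–5.
Pham vs Quinn: 1+2 = 3 for Pham, 8 for Quinn — Quinn by 8–3.
Pham vs Hoang: 8 to 3, Pham.
Pham vs Aoki: Pham, 8–3.
Pham vs Park: 3 to 8, Park.
Quinn vs Hoang: Quinn is ranked higher on 5 ballots, Hoang on 6. Hoang wins 6–5.
Quinn vs Aoki: Quinn is ranked higher on 3+5 = 8 ballots, Aoki on 3. Quinn wins 8–3.
Quinn vs Park: Park, 9–2.
Hoang vs Aoki: 3 for Hoang, 8 for Aoki — Aoki by 8–3.
Hoang vs Park: Hoang is ranked higher on 3+1+2 = 6 ballots, Park on 5. Hoang wins 6–5.
Aoki vs Park: Park wins 8–3.
Each candidate has at least one pairwise win (Mbeki beats Pham; Pham beats Hoang; Quinn beats Pham; Hoang beats Quinn; Aoki beats Hoang; Park beats Pham) — no Condorcet loser.

none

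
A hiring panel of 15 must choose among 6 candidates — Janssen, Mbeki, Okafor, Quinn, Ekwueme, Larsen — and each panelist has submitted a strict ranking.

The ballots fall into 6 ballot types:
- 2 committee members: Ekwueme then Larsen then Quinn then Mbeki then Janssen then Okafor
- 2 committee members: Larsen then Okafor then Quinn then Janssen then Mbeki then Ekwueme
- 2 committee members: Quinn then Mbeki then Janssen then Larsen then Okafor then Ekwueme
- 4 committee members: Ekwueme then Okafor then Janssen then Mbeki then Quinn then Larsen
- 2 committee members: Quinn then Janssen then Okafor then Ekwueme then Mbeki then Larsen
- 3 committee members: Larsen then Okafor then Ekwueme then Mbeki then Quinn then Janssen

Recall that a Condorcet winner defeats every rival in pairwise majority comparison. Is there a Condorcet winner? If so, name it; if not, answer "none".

Head-to-head results (15 committee members):
Janssen vs Mbeki: Janssen preferred on 2+4+2 = 8 ballots; Janssen wins 8–7.
Janssen vs Okafor: 6 to 9, Okafor.
Janssen vs Quinn: Quinn wins 11–4.
Janssen vs Ekwueme: Ekwueme, 9–6.
Janssen vs Larsen: Janssen wins 8–7.
Mbeki vs Okafor: Mbeki is ranked higher on 2+2 = 4 ballots, Okafor on 11. Okafor wins 11–4.
Mbeki–Quinn: Quinn 8–7.
Mbeki–Ekwueme: Ekwueme 11–4.
Mbeki vs Larsen: Mbeki is ranked higher on 2+4+2 = 8 ballots, Larsen on 7. Mbeki wins 8–7.
Okafor vs Quinn: Okafor wins 9–6.
Okafor–Ekwueme: Okafor 9–6.
Okafor vs Larsen: Larsen wins 9–6.
Quinn vs Ekwueme: 2+2+2 = 6 for Quinn, 9 for Ekwueme — Ekwueme by 9–6.
Quinn vs Larsen: Quinn preferred on 2+4+2 = 8 ballots; Quinn wins 8–7.
Ekwueme vs Larsen: 2+4+2 = 8 for Ekwueme, 7 for Larsen — Ekwueme by 8–7.
No candidate is unbeaten: Janssen loses to Okafor; Mbeki loses to Janssen; Okafor loses to Larsen; Quinn loses to Okafor; Ekwueme loses to Okafor; Larsen loses to Janssen. In particular Janssen > Larsen > Okafor > Janssen is a majority cycle — no Condorcet winner exists.

none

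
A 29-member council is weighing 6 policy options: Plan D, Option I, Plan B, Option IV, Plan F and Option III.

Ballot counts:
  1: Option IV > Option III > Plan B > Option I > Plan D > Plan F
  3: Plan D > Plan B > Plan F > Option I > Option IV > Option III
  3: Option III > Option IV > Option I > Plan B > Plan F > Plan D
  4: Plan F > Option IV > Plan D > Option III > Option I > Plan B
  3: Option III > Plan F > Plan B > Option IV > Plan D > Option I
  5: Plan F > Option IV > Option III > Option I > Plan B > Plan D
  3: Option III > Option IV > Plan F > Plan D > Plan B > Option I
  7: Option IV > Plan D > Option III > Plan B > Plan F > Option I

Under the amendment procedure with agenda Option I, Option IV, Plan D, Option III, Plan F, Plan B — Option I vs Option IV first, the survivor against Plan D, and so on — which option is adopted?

Plan F

Round 1: Option I vs Option IV — 3–26, Option IV advances.
Round 2: Option IV vs Plan D — 26–3, Option IV advances.
Round 3: Option IV vs Option III — 20–9, Option IV advances.
Round 4: Option IV vs Plan F — 14–15, Plan F advances.
Round 5: Plan F vs Plan B — 15–14, Plan F advances.
The agenda winner is Plan F.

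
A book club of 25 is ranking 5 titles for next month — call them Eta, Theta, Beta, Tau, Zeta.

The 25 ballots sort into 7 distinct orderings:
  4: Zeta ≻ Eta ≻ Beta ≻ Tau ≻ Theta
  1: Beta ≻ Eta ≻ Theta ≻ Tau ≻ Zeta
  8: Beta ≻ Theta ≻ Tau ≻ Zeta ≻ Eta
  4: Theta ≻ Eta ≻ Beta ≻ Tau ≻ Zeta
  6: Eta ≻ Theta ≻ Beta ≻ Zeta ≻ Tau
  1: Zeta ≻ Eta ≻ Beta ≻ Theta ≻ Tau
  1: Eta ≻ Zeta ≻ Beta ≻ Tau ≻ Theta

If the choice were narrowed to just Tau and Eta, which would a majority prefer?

Ballots ranking Tau above Eta: 8.
Ballots ranking Eta above Tau: 25 − 8 = 17.
Eta wins the head-to-head 17–8.

Eta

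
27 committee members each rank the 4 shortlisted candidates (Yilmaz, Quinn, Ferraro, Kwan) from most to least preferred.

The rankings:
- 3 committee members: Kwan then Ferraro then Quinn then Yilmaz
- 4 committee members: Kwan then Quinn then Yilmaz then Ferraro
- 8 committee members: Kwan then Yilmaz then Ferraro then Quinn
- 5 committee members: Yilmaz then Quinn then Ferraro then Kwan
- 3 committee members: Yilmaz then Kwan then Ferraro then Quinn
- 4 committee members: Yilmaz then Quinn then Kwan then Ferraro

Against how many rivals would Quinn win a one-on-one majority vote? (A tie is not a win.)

Quinn against each rival (27 committee members):
Quinn vs Yilmaz: 7 to 20, Yilmaz.
Quinn vs Ferraro: Quinn is ranked higher on 4+5+4 = 13 ballots, Ferraro on 14. Ferraro wins 14–13.
Quinn vs Kwan: Kwan wins 18–9.
Quinn beats no one; loses to Yilmaz, Ferraro, Kwan — 0 pairwise wins.

0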